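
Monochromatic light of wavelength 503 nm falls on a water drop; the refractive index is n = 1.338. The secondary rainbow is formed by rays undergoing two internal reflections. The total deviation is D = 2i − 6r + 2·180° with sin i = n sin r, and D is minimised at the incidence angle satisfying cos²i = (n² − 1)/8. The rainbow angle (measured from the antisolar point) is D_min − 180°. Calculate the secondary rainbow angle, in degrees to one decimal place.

cos²i = (1.79024 − 1)/8 = 0.09878; i = arccos(0.31429) = 71.682°.
sin r = sin 71.682°/1.338 = 0.70951; r = 45.195°.
D_min = 2·71.682° − 6·45.195° + 360° = 232.193°.
Rainbow angle = D_min − 180° = 52.193°.

52.2°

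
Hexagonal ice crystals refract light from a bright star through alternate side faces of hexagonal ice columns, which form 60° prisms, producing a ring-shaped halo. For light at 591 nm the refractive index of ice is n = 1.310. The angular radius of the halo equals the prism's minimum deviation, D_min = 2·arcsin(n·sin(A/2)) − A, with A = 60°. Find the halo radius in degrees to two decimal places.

n·sin(A/2) = 1.310 × sin 30° = 1.310 × 0.5000 = 0.6550.
D_min = 2·arcsin(0.6550) − 60° = 2 × 40.920° − 60° = 21.839°.

21.84°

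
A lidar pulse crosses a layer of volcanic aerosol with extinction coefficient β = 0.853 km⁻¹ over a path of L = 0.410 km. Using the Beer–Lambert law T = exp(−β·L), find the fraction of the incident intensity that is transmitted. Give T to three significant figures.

τ = β·L = 0.853 × 0.410 = 0.3497.
T = exp(−0.3497) = 0.7049.

0.705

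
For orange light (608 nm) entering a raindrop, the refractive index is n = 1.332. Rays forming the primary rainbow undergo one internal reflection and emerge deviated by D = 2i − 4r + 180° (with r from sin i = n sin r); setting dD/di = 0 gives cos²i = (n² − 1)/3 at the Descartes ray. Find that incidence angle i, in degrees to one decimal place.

59.5°

cos²i = (1.332² − 1)/3 = (1.77422 − 1)/3 = 0.25807.
cos i = 0.50801, so i = 59.469°.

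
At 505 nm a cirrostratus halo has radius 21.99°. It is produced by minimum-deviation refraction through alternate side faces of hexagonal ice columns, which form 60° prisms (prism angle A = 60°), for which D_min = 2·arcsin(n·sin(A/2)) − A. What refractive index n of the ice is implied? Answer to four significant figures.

Rearranging: n = sin((D_min + A)/2) / sin(A/2).
(D_min + A)/2 = (21.99° + 60°)/2 = 40.995°.
n = sin 40.995° / sin 30° = 0.6560 / 0.5000 = 1.3120.

1.312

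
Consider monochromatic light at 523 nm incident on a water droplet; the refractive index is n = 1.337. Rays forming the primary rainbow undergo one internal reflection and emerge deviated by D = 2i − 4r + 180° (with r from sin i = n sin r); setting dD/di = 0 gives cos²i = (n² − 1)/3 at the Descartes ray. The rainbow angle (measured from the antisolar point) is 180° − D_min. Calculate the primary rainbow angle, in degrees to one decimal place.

41.5°

cos²i = (1.78757 − 1)/3 = 0.26252; i = arccos(0.51237) = 59.178°.
sin r = sin 59.178°/1.337 = 0.64231; r = 39.964°.
D_min = 2·59.178° − 4·39.964° + 180° = 138.500°.
Rainbow angle = 180° − D_min = 41.500°.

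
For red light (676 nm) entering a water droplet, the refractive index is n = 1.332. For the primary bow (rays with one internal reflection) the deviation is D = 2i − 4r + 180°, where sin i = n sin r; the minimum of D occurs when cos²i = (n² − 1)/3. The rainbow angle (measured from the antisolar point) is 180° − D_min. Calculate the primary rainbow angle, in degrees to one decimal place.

cos²i = (1.77422 − 1)/3 = 0.25807; i = arccos(0.50801) = 59.469°.
sin r = sin 59.469°/1.332 = 0.64666; r = 40.290°.
D_min = 2·59.469° − 4·40.290° + 180° = 137.776°.
Rainbow angle = 180° − D_min = 42.224°.

42.2°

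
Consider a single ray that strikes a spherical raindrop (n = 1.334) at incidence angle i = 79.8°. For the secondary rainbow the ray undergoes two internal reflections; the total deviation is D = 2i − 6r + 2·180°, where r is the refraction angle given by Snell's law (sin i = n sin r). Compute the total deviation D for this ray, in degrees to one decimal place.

sin r = sin 79.8° / 1.334 = 0.9842/1.334 = 0.7378; r = 47.54°.
D = 2·79.8° − 6·47.54° + 2·180° = 159.60° − 285.25° + 360° = 234.35°.

234.3°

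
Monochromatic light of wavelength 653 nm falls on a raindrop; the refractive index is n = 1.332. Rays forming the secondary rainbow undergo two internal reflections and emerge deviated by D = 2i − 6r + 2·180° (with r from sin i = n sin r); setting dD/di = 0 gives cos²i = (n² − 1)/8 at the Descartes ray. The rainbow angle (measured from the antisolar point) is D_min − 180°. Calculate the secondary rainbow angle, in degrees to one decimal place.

50.6°

cos²i = (1.77422 − 1)/8 = 0.09678; i = arccos(0.31109) = 71.875°.
sin r = sin 71.875°/1.332 = 0.71350; r = 45.520°.
D_min = 2·71.875° − 6·45.520° + 360° = 230.628°.
Rainbow angle = D_min − 180° = 50.628°.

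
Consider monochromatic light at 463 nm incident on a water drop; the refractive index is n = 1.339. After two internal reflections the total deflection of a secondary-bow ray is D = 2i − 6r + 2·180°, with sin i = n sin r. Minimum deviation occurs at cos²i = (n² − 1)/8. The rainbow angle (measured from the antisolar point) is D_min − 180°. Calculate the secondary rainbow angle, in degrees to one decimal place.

52.5°

cos²i = (1.79292 − 1)/8 = 0.09912; i = arccos(0.31483) = 71.650°.
sin r = sin 71.650°/1.339 = 0.70885; r = 45.141°.
D_min = 2·71.650° − 6·45.141° + 360° = 232.451°.
Rainbow angle = D_min − 180° = 52.451°.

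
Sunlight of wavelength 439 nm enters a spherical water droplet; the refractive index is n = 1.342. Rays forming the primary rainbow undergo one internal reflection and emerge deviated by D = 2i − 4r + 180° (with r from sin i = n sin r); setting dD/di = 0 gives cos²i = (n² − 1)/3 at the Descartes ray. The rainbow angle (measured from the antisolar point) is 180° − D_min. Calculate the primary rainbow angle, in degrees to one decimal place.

cos²i = (1.80096 − 1)/3 = 0.26699; i = arccos(0.51671) = 58.888°.
sin r = sin 58.888°/1.342 = 0.63797; r = 39.641°.
D_min = 2·58.888° − 4·39.641° + 180° = 139.213°.
Rainbow angle = 180° − D_min = 40.787°.

40.8°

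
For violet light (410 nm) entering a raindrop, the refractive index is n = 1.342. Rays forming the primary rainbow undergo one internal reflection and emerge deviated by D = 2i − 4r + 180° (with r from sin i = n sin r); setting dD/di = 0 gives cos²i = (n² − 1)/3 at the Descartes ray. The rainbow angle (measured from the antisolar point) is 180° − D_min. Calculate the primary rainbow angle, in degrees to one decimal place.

40.8°

cos²i = (1.80096 − 1)/3 = 0.26699; i = arccos(0.51671) = 58.888°.
sin r = sin 58.888°/1.342 = 0.63797; r = 39.641°.
D_min = 2·58.888° − 4·39.641° + 180° = 139.213°.
Rainbow angle = 180° − D_min = 40.787°.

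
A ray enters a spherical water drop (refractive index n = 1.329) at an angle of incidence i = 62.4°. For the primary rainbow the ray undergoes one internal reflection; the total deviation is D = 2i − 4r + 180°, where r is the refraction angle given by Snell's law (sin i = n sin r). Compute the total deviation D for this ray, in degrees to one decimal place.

sin r = sin 62.4° / 1.329 = 0.8862/1.329 = 0.6668; r = 41.82°.
D = 2·62.4° − 4·41.82° + 180° = 124.80° − 167.29° + 180° = 137.51°.

137.5°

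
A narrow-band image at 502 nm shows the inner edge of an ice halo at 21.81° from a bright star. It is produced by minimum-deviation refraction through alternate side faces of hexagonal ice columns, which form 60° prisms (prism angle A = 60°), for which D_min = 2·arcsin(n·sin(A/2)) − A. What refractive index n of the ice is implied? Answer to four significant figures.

Rearranging: n = sin((D_min + A)/2) / sin(A/2).
(D_min + A)/2 = (21.81° + 60°)/2 = 40.905°.
n = sin 40.905° / sin 30° = 0.6548 / 0.5000 = 1.3096.

1.310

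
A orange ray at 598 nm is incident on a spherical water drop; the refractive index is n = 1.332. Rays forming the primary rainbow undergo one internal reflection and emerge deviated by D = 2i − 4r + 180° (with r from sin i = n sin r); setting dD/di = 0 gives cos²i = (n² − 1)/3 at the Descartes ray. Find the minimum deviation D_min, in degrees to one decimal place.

137.8°

cos²i = (1.77422 − 1)/3 = 0.25807; i = arccos(0.50801) = 59.469°.
sin r = sin 59.469°/1.332 = 0.64666; r = 40.290°.
D_min = 2·59.469° − 4·40.290° + 180° = 137.776°.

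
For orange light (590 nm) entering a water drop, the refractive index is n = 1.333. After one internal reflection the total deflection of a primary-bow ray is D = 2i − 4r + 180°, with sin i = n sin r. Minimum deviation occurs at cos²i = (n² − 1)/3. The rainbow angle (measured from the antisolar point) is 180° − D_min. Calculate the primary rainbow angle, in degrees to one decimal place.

cos²i = (1.77689 − 1)/3 = 0.25896; i = arccos(0.50888) = 59.410°.
sin r = sin 59.410°/1.333 = 0.64579; r = 40.225°.
D_min = 2·59.410° − 4·40.225° + 180° = 137.922°.
Rainbow angle = 180° − D_min = 42.078°.

42.1°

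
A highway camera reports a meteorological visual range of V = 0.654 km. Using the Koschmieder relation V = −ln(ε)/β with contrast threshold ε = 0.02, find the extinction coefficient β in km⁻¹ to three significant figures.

β = −ln(0.02) / V = 3.912 / 0.654 = 5.9817 km⁻¹.

5.98 km⁻¹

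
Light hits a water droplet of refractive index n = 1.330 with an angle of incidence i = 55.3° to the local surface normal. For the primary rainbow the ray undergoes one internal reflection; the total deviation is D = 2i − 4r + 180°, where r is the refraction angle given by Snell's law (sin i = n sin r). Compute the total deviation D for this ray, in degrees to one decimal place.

137.9°

sin r = sin 55.3° / 1.330 = 0.8221/1.330 = 0.6182; r = 38.18°.
D = 2·55.3° − 4·38.18° + 180° = 110.60° − 152.73° + 180° = 137.87°.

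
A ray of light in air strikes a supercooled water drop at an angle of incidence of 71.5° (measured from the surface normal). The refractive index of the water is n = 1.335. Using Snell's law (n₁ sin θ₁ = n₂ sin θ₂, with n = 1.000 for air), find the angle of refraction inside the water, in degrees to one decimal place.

45.3°

Snell: sin θ_r = sin θ_i / n = sin 71.5° / 1.335 = 0.9483 / 1.335 = 0.7104.
θ_r = arcsin(0.7104) = 45.26°.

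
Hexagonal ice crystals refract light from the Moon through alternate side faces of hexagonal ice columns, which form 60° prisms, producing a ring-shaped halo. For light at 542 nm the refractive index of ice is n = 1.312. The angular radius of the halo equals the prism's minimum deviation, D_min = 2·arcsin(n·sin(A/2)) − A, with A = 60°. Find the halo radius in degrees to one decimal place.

n·sin(A/2) = 1.312 × sin 30° = 1.312 × 0.5000 = 0.6560.
D_min = 2·arcsin(0.6560) − 60° = 2 × 40.996° − 60° = 21.991°.

22.0°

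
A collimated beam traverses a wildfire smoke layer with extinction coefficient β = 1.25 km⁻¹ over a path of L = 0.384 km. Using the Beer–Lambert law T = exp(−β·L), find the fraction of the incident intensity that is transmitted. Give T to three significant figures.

0.619

τ = β·L = 1.25 × 0.384 = 0.4800.
T = exp(−0.4800) = 0.6188.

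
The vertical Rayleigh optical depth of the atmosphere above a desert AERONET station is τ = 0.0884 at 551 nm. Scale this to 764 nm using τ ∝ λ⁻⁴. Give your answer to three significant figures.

0.0239

τ(764 nm) = τ(551 nm) × (551/764)⁴ = 0.0884 × (0.7212)⁴ = 0.0884 × 0.2705 = 0.0239.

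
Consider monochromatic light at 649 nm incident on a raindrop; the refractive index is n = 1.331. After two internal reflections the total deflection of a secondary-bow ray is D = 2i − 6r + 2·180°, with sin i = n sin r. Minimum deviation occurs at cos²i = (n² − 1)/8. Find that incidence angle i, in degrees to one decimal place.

71.9°

cos²i = (1.331² − 1)/8 = (1.77156 − 1)/8 = 0.09645.
cos i = 0.31056, so i = 71.907°.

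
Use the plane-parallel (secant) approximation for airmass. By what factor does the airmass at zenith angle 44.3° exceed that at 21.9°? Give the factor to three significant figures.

1.30

X(44.3°)/X(21.9°) = sec 44.3° / sec 21.9° = cos 21.9° / cos 44.3° = 0.9278/0.7157 = 1.2964.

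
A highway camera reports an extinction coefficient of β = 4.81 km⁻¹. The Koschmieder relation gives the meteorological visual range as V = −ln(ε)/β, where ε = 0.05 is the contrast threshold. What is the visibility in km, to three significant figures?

V = −ln(0.05) / 4.81 = 2.996 / 4.81 = 0.6228 km.

0.623 km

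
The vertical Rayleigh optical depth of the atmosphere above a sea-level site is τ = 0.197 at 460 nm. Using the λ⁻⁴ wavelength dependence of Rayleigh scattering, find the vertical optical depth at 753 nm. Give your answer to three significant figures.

0.0274

τ(753 nm) = τ(460 nm) × (460/753)⁴ = 0.197 × (0.6109)⁴ = 0.197 × 0.1393 = 0.0274.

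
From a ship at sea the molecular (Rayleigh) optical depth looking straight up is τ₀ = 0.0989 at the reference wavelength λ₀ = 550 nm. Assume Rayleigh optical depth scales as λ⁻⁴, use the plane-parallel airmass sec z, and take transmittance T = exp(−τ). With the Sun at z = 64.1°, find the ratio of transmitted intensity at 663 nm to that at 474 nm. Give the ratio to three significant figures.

1.35

Airmass: sec 64.1° = 2.2894.
τ(663 nm) = 0.0989 × (550/663)⁴ × 2.2894 = 0.0989 × 0.4736 × 2.2894 = 0.1072.
τ(474 nm) = 0.0989 × (550/474)⁴ × 2.2894 = 0.0989 × 1.8127 × 2.2894 = 0.4104.
T(663)/T(474) = exp(τ_B − τ_A) = exp(0.3032) = 1.3542.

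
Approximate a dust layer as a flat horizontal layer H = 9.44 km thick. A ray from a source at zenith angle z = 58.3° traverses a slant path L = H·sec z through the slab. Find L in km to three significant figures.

18.0 km

sec z = 1/cos 58.3° = 1.9031.
L = 9.44 × 1.9031 = 17.965 km.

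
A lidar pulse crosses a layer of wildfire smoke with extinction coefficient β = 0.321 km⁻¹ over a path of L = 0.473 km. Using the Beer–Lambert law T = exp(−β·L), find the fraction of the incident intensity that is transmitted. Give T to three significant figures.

0.859

τ = β·L = 0.321 × 0.473 = 0.1518.
T = exp(−0.1518) = 0.8591.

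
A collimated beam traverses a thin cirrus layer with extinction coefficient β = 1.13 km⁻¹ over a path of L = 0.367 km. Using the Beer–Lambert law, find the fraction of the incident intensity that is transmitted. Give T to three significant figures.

τ = β·L = 1.13 × 0.367 = 0.4147.
T = exp(−0.4147) = 0.6605.

0.661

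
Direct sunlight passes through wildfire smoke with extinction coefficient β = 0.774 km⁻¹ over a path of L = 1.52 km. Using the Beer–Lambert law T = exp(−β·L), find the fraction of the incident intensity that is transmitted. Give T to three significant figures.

τ = β·L = 0.774 × 1.52 = 1.1765.
T = exp(−1.1765) = 0.3084.

0.308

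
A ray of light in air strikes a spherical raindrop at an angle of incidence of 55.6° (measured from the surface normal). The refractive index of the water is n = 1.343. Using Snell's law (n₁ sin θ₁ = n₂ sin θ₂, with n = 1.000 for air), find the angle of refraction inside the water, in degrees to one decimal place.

Snell: sin θ_r = sin θ_i / n = sin 55.6° / 1.343 = 0.8251 / 1.343 = 0.6144.
θ_r = arcsin(0.6144) = 37.91°.

37.9°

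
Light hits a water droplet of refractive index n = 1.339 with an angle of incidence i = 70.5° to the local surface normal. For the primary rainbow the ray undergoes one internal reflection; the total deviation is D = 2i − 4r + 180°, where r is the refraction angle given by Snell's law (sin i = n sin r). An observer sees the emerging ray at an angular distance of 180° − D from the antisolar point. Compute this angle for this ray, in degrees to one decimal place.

sin r = sin 70.5° / 1.339 = 0.9426/1.339 = 0.7040; r = 44.75°.
D = 2·70.5° − 4·44.75° + 180° = 141.00° − 178.99° + 180° = 142.01°.
Angle from antisolar point = 180° − D = 37.99°.

38.0°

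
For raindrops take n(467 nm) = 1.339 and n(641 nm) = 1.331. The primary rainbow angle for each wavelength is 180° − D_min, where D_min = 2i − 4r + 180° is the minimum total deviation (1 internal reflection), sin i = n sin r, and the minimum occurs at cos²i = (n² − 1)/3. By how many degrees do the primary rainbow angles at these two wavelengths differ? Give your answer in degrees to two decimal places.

1.16°

At 467 nm (n = 1.339): cos²i = 0.26431 → i = 59.062°, r = 39.834°, D_min = 138.786°, rainbow angle = 41.214°.
At 641 nm (n = 1.331): cos²i = 0.25719 → i = 59.527°, r = 40.356°, D_min = 137.630°, rainbow angle = 42.370°.
Angular width = |41.214° − 42.370°| = 1.156°.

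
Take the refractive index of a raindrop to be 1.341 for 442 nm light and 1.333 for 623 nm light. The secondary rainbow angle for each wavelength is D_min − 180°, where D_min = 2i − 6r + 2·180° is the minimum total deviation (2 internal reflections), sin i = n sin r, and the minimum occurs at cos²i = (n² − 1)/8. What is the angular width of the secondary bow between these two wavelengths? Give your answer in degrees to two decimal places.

At 442 nm (n = 1.341): cos²i = 0.09979 → i = 71.586°, r = 45.034°, D_min = 232.966°, rainbow angle = 52.966°.
At 623 nm (n = 1.333): cos²i = 0.09711 → i = 71.843°, r = 45.466°, D_min = 230.891°, rainbow angle = 50.891°.
Angular width = |52.966° − 50.891°| = 2.075°.

2.08°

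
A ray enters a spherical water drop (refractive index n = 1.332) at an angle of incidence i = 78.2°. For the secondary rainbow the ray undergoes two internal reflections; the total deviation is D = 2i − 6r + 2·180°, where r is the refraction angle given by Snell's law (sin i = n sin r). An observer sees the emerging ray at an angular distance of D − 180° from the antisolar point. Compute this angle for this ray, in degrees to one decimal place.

52.6°

sin r = sin 78.2° / 1.332 = 0.9789/1.332 = 0.7349; r = 47.30°.
D = 2·78.2° − 6·47.30° + 2·180° = 156.40° − 283.79° + 360° = 232.61°.
Angle from antisolar point = D − 180° = 52.61°.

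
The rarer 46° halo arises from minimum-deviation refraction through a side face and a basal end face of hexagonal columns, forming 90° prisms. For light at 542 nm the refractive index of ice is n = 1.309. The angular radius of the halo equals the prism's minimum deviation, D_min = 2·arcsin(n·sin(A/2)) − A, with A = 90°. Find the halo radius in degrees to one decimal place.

45.5°

n·sin(A/2) = 1.309 × sin 45° = 1.309 × 0.7071 = 0.9256.
D_min = 2·arcsin(0.9256) − 90° = 2 × 67.759° − 90° = 45.519°.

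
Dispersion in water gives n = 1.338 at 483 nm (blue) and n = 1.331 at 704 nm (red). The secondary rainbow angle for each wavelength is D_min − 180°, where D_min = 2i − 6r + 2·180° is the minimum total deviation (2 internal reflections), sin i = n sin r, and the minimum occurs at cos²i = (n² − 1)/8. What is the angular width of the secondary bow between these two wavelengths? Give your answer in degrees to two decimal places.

At 483 nm (n = 1.338): cos²i = 0.09878 → i = 71.682°, r = 45.195°, D_min = 232.193°, rainbow angle = 52.193°.
At 704 nm (n = 1.331): cos²i = 0.09645 → i = 71.907°, r = 45.575°, D_min = 230.365°, rainbow angle = 50.365°.
Angular width = |52.193° − 50.365°| = 1.828°.

1.83°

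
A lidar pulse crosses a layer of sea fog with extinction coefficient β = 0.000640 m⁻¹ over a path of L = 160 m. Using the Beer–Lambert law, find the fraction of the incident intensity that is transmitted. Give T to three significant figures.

0.903

τ = β·L = 0.000640 × 160 = 0.1024.
T = exp(−0.1024) = 0.9027.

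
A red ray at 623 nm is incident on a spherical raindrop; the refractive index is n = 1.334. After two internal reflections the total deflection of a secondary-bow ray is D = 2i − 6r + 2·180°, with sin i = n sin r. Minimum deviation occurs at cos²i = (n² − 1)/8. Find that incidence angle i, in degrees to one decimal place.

71.8°

cos²i = (1.334² − 1)/8 = (1.77956 − 1)/8 = 0.09744.
cos i = 0.31216, so i = 71.810°.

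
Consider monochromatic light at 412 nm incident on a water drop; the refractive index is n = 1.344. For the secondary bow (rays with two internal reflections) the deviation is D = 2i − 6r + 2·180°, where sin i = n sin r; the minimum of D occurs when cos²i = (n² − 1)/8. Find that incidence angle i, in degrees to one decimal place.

cos²i = (1.344² − 1)/8 = (1.80634 − 1)/8 = 0.10079.
cos i = 0.31748, so i = 71.490°.

71.5°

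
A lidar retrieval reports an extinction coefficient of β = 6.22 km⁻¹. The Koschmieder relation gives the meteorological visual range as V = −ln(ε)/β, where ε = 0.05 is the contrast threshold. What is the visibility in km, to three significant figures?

V = −ln(0.05) / 6.22 = 2.996 / 6.22 = 0.4816 km.

0.482 km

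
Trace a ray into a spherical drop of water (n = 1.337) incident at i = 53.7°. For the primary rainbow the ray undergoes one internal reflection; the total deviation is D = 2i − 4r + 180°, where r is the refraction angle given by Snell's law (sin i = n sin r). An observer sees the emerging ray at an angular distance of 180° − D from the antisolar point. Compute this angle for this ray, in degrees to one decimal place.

sin r = sin 53.7° / 1.337 = 0.8059/1.337 = 0.6028; r = 37.07°.
D = 2·53.7° − 4·37.07° + 180° = 107.40° − 148.28° + 180° = 139.12°.
Angle from antisolar point = 180° − D = 40.88°.

40.9°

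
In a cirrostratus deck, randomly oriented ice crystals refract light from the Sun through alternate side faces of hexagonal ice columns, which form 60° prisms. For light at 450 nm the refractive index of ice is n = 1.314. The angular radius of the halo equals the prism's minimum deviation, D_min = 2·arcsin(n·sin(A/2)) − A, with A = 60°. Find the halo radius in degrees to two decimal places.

22.14°

n·sin(A/2) = 1.314 × sin 30° = 1.314 × 0.5000 = 0.6570.
D_min = 2·arcsin(0.6570) − 60° = 2 × 41.071° − 60° = 22.143°.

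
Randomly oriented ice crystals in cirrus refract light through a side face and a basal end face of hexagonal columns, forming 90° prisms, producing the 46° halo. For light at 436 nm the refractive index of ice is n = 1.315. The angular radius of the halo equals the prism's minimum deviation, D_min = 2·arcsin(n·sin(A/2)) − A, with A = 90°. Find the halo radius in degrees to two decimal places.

46.82°

n·sin(A/2) = 1.315 × sin 45° = 1.315 × 0.7071 = 0.9298.
D_min = 2·arcsin(0.9298) − 90° = 2 × 68.411° − 90° = 46.821°.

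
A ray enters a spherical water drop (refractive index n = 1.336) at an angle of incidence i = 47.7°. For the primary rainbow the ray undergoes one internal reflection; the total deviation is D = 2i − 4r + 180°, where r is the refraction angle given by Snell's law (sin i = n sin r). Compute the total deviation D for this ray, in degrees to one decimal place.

140.9°

sin r = sin 47.7° / 1.336 = 0.7396/1.336 = 0.5536; r = 33.62°.
D = 2·47.7° − 4·33.62° + 180° = 95.40° − 134.46° + 180° = 140.94°.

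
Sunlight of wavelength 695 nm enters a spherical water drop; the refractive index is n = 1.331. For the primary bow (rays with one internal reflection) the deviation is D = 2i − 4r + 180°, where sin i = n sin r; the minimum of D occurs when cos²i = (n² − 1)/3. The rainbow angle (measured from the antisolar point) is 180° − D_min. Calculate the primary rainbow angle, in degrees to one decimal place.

42.4°

cos²i = (1.77156 − 1)/3 = 0.25719; i = arccos(0.50714) = 59.527°.
sin r = sin 59.527°/1.331 = 0.64753; r = 40.356°.
D_min = 2·59.527° − 4·40.356° + 180° = 137.630°.
Rainbow angle = 180° − D_min = 42.370°.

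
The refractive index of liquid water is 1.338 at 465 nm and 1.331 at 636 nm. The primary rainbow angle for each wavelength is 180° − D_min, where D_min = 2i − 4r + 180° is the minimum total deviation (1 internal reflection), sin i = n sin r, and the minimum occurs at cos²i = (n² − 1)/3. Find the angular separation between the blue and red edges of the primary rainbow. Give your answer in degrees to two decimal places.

At 465 nm (n = 1.338): cos²i = 0.26341 → i = 59.120°, r = 39.899°, D_min = 138.643°, rainbow angle = 41.357°.
At 636 nm (n = 1.331): cos²i = 0.25719 → i = 59.527°, r = 40.356°, D_min = 137.630°, rainbow angle = 42.370°.
Angular width = |41.357° − 42.370°| = 1.013°.

1.01°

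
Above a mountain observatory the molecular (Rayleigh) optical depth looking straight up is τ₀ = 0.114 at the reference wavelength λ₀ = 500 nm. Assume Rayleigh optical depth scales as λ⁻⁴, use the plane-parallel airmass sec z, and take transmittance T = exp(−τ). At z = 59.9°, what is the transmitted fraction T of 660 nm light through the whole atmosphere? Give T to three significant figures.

0.928

sec 59.9° = 1.9940.
τ = 0.114 × (500/660)⁴ × 1.9940 = 0.114 × 0.3294 × 1.9940 = 0.0749.
T = exp(−0.0749) = 0.9279.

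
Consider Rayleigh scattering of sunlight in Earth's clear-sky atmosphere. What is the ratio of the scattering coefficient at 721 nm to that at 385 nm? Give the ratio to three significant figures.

Rayleigh scattering ∝ λ⁻⁴, so the ratio of coefficients is the inverse fourth power of the wavelength ratio.
σ(721)/σ(385) = (385/721)⁴ = (0.5340)⁴ = 0.0813.

0.0813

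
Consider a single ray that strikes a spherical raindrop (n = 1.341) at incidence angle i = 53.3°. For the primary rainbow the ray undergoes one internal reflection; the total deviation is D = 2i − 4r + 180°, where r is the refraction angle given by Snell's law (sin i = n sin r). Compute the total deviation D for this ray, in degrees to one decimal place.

sin r = sin 53.3° / 1.341 = 0.8018/1.341 = 0.5979; r = 36.72°.
D = 2·53.3° − 4·36.72° + 180° = 106.60° − 146.88° + 180° = 139.72°.

139.7°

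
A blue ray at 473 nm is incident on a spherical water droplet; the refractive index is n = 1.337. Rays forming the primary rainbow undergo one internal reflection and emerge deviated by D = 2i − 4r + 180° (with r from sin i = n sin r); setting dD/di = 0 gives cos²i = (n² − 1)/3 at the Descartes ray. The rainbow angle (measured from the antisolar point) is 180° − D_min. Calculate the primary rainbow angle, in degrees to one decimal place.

cos²i = (1.78757 − 1)/3 = 0.26252; i = arccos(0.51237) = 59.178°.
sin r = sin 59.178°/1.337 = 0.64231; r = 39.964°.
D_min = 2·59.178° − 4·39.964° + 180° = 138.500°.
Rainbow angle = 180° − D_min = 41.500°.

41.5°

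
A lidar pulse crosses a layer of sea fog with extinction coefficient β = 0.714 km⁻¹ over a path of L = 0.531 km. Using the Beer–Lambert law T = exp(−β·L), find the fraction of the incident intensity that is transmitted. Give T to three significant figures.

τ = β·L = 0.714 × 0.531 = 0.3791.
T = exp(−0.3791) = 0.6845.

0.684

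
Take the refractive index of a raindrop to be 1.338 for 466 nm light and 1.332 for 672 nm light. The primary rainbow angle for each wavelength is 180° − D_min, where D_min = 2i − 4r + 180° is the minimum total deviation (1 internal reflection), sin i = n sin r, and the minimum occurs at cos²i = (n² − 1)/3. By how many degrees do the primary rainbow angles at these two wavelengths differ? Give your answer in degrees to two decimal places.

At 466 nm (n = 1.338): cos²i = 0.26341 → i = 59.120°, r = 39.899°, D_min = 138.643°, rainbow angle = 41.357°.
At 672 nm (n = 1.332): cos²i = 0.25807 → i = 59.469°, r = 40.290°, D_min = 137.776°, rainbow angle = 42.224°.
Angular width = |41.357° − 42.224°| = 0.867°.

0.87°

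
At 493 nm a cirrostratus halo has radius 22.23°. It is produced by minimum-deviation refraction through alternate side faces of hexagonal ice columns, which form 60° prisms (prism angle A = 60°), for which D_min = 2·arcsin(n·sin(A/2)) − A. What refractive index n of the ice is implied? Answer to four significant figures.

Rearranging: n = sin((D_min + A)/2) / sin(A/2).
(D_min + A)/2 = (22.23° + 60°)/2 = 41.115°.
n = sin 41.115° / sin 30° = 0.6576 / 0.5000 = 1.3151.

1.315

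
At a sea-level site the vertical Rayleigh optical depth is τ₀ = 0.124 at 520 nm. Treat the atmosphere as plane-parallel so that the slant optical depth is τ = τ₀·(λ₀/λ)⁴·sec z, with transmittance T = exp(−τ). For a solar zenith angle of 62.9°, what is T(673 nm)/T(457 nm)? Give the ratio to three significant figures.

Airmass: sec 62.9° = 2.1952.
τ(673 nm) = 0.124 × (520/673)⁴ × 2.1952 = 0.124 × 0.3564 × 2.1952 = 0.0970.
τ(457 nm) = 0.124 × (520/457)⁴ × 2.1952 = 0.124 × 1.6763 × 2.1952 = 0.4563.
T(673)/T(457) = exp(τ_B − τ_A) = exp(0.3593) = 1.4323.

1.43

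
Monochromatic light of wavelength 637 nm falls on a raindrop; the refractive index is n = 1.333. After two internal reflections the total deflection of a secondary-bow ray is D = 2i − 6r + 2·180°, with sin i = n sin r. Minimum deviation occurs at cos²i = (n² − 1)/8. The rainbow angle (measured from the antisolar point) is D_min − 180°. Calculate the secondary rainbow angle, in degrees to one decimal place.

50.9°

cos²i = (1.77689 − 1)/8 = 0.09711; i = arccos(0.31163) = 71.843°.
sin r = sin 71.843°/1.333 = 0.71283; r = 45.466°.
D_min = 2·71.843° − 6·45.466° + 360° = 230.891°.
Rainbow angle = D_min − 180° = 50.891°.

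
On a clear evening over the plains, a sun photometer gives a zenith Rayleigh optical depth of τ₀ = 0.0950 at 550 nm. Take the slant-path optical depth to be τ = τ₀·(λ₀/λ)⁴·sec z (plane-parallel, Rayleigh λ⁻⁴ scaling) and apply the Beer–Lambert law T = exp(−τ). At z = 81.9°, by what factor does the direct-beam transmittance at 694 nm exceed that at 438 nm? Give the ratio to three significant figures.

4.10

Airmass: sec 81.9° = 7.0972.
τ(694 nm) = 0.0950 × (550/694)⁴ × 7.0972 = 0.0950 × 0.3945 × 7.0972 = 0.2660.
τ(438 nm) = 0.0950 × (550/438)⁴ × 7.0972 = 0.0950 × 2.4863 × 7.0972 = 1.6763.
T(694)/T(438) = exp(τ_B − τ_A) = exp(1.4104) = 4.0975.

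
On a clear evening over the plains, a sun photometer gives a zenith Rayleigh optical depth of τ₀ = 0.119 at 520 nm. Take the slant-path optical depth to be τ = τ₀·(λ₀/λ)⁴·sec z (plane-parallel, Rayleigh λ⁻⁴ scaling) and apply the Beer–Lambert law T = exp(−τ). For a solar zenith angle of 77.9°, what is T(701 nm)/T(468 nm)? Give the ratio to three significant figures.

Airmass: sec 77.9° = 4.7706.
τ(701 nm) = 0.119 × (520/701)⁴ × 4.7706 = 0.119 × 0.3028 × 4.7706 = 0.1719.
τ(468 nm) = 0.119 × (520/468)⁴ × 4.7706 = 0.119 × 1.5242 × 4.7706 = 0.8653.
T(701)/T(468) = exp(τ_B − τ_A) = exp(0.6934) = 2.0004.

2.00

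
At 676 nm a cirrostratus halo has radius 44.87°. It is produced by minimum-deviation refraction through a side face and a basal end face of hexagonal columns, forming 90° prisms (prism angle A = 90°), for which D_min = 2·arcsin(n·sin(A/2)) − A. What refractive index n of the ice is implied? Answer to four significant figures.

1.306

Rearranging: n = sin((D_min + A)/2) / sin(A/2).
(D_min + A)/2 = (44.87° + 90°)/2 = 67.435°.
n = sin 67.435° / sin 45° = 0.9234 / 0.7071 = 1.3059.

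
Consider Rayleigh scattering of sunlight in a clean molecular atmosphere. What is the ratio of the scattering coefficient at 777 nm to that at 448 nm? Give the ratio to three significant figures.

Rayleigh scattering ∝ λ⁻⁴, so the ratio of coefficients is the inverse fourth power of the wavelength ratio.
σ(777)/σ(448) = (448/777)⁴ = (0.5766)⁴ = 0.1105.

0.111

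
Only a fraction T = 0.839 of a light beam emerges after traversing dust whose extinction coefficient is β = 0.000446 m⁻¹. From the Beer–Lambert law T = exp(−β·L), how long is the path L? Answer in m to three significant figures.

Beer–Lambert: T = exp(−βL) ⇒ L = −ln(T)/β = −ln(0.839)/0.000446 = 0.1755/0.000446 = 393.6 m.

394 m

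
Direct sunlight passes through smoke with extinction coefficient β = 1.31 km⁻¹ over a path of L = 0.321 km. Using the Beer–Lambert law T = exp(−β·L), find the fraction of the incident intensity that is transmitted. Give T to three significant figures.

τ = β·L = 1.31 × 0.321 = 0.4205.
T = exp(−0.4205) = 0.6567.

0.657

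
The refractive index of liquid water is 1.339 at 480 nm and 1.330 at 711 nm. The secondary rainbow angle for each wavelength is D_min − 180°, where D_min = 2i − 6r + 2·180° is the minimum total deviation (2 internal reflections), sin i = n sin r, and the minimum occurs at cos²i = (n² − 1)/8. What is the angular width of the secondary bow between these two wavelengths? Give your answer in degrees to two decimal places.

2.35°

At 480 nm (n = 1.339): cos²i = 0.09912 → i = 71.650°, r = 45.141°, D_min = 232.451°, rainbow angle = 52.451°.
At 711 nm (n = 1.330): cos²i = 0.09611 → i = 71.940°, r = 45.630°, D_min = 230.101°, rainbow angle = 50.101°.
Angular width = |52.451° − 50.101°| = 2.350°.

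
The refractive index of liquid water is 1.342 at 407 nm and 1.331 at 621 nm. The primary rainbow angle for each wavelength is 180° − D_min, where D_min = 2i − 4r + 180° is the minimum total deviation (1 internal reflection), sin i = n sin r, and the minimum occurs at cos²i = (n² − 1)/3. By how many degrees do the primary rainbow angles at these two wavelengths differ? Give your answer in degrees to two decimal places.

At 407 nm (n = 1.342): cos²i = 0.26699 → i = 58.888°, r = 39.641°, D_min = 139.213°, rainbow angle = 40.787°.
At 621 nm (n = 1.331): cos²i = 0.25719 → i = 59.527°, r = 40.356°, D_min = 137.630°, rainbow angle = 42.370°.
Angular width = |40.787° − 42.370°| = 1.583°.

1.58°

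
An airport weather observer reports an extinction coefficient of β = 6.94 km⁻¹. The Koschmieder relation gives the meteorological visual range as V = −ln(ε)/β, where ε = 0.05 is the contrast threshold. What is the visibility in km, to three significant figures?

0.432 km

V = −ln(0.05) / 6.94 = 2.996 / 6.94 = 0.4317 km.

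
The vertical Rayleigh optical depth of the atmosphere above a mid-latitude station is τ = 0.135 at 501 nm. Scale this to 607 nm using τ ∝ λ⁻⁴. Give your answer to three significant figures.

0.0627

τ(607 nm) = τ(501 nm) × (501/607)⁴ = 0.135 × (0.8254)⁴ = 0.135 × 0.4641 = 0.0627.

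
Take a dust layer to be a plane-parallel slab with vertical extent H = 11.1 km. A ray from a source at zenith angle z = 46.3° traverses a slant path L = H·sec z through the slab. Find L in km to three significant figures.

sec z = 1/cos 46.3° = 1.4474.
L = 11.1 × 1.4474 = 16.066 km.

16.1 km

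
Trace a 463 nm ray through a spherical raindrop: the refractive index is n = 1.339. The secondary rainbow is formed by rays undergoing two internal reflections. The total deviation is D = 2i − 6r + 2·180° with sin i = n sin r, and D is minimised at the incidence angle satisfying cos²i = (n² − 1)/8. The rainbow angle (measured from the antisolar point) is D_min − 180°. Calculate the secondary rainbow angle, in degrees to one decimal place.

52.5°

cos²i = (1.79292 − 1)/8 = 0.09912; i = arccos(0.31483) = 71.650°.
sin r = sin 71.650°/1.339 = 0.70885; r = 45.141°.
D_min = 2·71.650° − 6·45.141° + 360° = 232.451°.
Rainbow angle = D_min − 180° = 52.451°.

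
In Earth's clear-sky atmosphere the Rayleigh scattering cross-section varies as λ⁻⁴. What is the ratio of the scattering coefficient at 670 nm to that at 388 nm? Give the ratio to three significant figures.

0.112

Rayleigh scattering ∝ λ⁻⁴, so the ratio of coefficients is the inverse fourth power of the wavelength ratio.
σ(670)/σ(388) = (388/670)⁴ = (0.5791)⁴ = 0.1125.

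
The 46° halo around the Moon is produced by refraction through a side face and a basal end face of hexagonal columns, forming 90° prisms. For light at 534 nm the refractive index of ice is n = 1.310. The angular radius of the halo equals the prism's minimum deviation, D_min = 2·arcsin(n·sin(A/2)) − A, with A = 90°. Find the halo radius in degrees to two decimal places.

n·sin(A/2) = 1.310 × sin 45° = 1.310 × 0.7071 = 0.9263.
D_min = 2·arcsin(0.9263) − 90° = 2 × 67.867° − 90° = 45.733°.

45.73°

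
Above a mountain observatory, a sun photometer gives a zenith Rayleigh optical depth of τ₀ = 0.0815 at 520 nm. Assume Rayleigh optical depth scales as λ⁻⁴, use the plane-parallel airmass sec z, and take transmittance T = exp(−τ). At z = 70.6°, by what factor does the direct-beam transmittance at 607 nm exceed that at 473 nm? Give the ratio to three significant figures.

Airmass: sec 70.6° = 3.0106.
τ(607 nm) = 0.0815 × (520/607)⁴ × 3.0106 = 0.0815 × 0.5386 × 3.0106 = 0.1322.
τ(473 nm) = 0.0815 × (520/473)⁴ × 3.0106 = 0.0815 × 1.4607 × 3.0106 = 0.3584.
T(607)/T(473) = exp(τ_B − τ_A) = exp(0.2263) = 1.2539.

1.25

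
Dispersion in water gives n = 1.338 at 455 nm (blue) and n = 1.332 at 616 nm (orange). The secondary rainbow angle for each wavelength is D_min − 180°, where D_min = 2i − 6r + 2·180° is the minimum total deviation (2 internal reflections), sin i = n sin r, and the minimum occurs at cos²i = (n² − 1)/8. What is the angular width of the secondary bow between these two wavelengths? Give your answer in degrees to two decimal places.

1.56°

At 455 nm (n = 1.338): cos²i = 0.09878 → i = 71.682°, r = 45.195°, D_min = 232.193°, rainbow angle = 52.193°.
At 616 nm (n = 1.332): cos²i = 0.09678 → i = 71.875°, r = 45.520°, D_min = 230.628°, rainbow angle = 50.628°.
Angular width = |52.193° − 50.628°| = 1.564°.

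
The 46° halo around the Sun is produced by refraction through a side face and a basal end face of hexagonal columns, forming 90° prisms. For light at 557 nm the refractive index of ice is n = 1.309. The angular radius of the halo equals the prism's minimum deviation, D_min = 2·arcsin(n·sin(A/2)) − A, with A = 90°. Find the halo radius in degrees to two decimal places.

n·sin(A/2) = 1.309 × sin 45° = 1.309 × 0.7071 = 0.9256.
D_min = 2·arcsin(0.9256) − 90° = 2 × 67.759° − 90° = 45.519°.

45.52°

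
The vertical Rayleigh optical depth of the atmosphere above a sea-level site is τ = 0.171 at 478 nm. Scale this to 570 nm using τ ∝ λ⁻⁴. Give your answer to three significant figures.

0.0846

τ(570 nm) = τ(478 nm) × (478/570)⁴ = 0.171 × (0.8386)⁴ = 0.171 × 0.4946 = 0.0846.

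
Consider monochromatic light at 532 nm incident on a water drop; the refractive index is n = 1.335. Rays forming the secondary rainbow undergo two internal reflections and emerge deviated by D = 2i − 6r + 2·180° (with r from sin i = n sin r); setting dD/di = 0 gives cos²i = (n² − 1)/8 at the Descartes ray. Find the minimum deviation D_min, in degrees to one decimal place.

231.4°

cos²i = (1.78222 − 1)/8 = 0.09778; i = arccos(0.31269) = 71.778°.
sin r = sin 71.778°/1.335 = 0.71150; r = 45.357°.
D_min = 2·71.778° − 6·45.357° + 360° = 231.414°.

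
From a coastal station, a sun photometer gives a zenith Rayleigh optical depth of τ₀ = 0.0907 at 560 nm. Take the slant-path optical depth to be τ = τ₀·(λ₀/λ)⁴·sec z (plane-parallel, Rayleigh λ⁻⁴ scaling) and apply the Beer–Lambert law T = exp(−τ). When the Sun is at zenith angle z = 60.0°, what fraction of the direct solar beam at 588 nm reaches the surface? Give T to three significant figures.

sec 60.0° = 2.0000.
τ = 0.0907 × (560/588)⁴ × 2.0000 = 0.0907 × 0.8227 × 2.0000 = 0.1492.
T = exp(−0.1492) = 0.8614.

0.861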